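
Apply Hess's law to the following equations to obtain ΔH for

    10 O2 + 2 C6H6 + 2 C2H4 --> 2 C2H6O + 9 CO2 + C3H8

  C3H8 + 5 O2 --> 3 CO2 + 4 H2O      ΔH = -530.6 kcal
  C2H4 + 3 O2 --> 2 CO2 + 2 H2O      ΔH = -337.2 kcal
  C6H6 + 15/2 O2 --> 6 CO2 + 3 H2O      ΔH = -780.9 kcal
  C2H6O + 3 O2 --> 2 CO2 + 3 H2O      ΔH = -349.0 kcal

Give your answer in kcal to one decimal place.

equation 1 reversed: +530.6 kcal
equation 2 × 2: (2)·(-337.2) = -674.4 kcal
equation 3 × 2: (2)·(-780.9) = -1561.8 kcal
equation 4 reversed and × 2: (-2)·(-349.0) = +698.0 kcal
Since enthalpy is a state function, ΔH = (+530.6) + (-674.4) + (-1561.8) + (+698.0) = -1007.6 kcal

ΔH = -1007.6 kcal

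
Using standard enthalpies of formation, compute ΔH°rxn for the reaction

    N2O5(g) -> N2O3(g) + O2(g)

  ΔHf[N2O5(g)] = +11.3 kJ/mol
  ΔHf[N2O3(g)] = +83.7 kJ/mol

ΔH°rxn = 72.4 kJ/mol

Products: 1·(+83.7) + 1·(+0.0) = +83.7
Reactants: 1·(+11.3) = +11.3
ΔH°rxn = (+83.7) − (+11.3) = 72.4 kJ/mol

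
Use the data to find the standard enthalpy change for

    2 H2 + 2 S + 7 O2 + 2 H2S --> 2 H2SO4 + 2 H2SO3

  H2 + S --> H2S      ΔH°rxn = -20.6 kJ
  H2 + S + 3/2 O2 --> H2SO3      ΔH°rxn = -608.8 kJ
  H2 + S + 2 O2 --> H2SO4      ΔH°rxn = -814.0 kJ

ΔH°rxn = -2804.4 kJ

equation 1 reversed and × 2: (-2)·(-20.6) = +41.2 kJ
equation 2 × 2: (2)·(-608.8) = -1217.6 kJ
equation 3 × 2: (2)·(-814.0) = -1628.0 kJ
ΔH°rxn = (+41.2) + (-1217.6) + (-1628.0) = -2804.4 kJ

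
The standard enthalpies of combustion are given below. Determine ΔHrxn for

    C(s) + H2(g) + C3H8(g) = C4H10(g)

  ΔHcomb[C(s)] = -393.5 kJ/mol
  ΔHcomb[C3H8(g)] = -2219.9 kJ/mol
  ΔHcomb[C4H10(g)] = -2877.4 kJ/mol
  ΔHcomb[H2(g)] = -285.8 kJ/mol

With combustion enthalpies, reactants minus products:
= [1·(-393.5) + 1·(-285.8) + 1·(-2219.9)] − [1·(-2877.4)]
= -21.8 kJ/mol

ΔHrxn = -21.8 kJ/mol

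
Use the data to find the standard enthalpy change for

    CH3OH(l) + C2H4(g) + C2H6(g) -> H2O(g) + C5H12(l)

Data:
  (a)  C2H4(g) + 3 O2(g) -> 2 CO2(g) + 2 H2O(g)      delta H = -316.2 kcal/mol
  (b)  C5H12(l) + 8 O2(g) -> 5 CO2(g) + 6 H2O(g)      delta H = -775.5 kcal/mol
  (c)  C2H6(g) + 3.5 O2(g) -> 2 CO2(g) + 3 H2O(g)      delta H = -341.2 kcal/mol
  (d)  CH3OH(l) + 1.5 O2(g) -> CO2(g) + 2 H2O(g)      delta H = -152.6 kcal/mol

(a) as written (C2H4(g) already on the reactant side): -316.2 kcal/mol
(b) reversed (reverse to put C5H12(l) on the product side): +775.5 kcal/mol
(c) as written (C2H6(g) already on the reactant side): -341.2 kcal/mol
(d) as written (CH3OH(l) already on the reactant side): -152.6 kcal/mol
delta H = (-316.2) + (+775.5) + (-341.2) + (-152.6) = -34.5 kcal/mol

delta H = -34.5 kcal/mol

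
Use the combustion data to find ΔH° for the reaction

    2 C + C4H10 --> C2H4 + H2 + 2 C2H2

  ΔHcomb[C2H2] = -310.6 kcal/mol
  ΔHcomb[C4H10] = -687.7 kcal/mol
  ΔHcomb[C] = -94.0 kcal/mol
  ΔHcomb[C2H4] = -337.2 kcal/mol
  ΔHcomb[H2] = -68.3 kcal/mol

ΔH° = 151.0 kcal/mol

With combustion enthalpies, reactants minus products:
= [2·(-94.0) + 1·(-687.7)] − [1·(-337.2) + 1·(-68.3) + 2·(-310.6)]
= 151.0 kcal/mol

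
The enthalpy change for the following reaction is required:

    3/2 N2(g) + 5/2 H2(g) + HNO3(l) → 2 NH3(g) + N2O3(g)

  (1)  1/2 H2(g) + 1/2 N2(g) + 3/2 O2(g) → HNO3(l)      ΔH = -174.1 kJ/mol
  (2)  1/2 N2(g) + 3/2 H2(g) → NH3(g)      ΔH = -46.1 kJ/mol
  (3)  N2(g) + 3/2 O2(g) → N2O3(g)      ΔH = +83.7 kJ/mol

(1) reversed: +174.1 kJ/mol
(2) × 2: (2)·(-46.1) = -92.2 kJ/mol
(3) as written: +83.7 kJ/mol
By Hess's law, ΔH = (-1)·(-174.1) + (2)·(-46.1) + (1)·(+83.7) = 165.6 kJ/mol

ΔH = 165.6 kJ/mol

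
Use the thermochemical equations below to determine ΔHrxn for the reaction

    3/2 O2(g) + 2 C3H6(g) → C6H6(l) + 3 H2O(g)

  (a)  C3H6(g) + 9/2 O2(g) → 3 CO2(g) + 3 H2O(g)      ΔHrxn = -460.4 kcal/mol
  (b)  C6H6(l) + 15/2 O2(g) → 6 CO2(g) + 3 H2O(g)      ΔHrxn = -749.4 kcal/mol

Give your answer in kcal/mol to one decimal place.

(a) × 2: (2)·(-460.4) = -920.8 kcal/mol
(b) reversed: +749.4 kcal/mol
Combining the equations, ΔHrxn = (2)·(-460.4) + (-1)·(-749.4) = -171.4 kcal/mol

ΔHrxn = -171.4 kcal/mol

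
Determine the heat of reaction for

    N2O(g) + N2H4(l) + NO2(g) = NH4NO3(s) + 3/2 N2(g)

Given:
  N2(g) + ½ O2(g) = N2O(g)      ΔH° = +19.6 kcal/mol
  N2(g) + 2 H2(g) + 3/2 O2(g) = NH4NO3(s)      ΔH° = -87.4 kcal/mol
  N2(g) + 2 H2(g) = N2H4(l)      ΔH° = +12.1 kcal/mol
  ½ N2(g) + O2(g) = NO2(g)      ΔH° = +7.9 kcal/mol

ΔH° = -127.0 kcal/mol

equation 1 reversed: -19.6 kcal/mol
equation 2 as written: -87.4 kcal/mol
equation 3 reversed: -12.1 kcal/mol
equation 4 reversed: -7.9 kcal/mol
Summing the manipulated equations, ΔH° = (-1)·(+19.6) + (1)·(-87.4) + (-1)·(+12.1) + (-1)·(+7.9) = -127.0 kcal/mol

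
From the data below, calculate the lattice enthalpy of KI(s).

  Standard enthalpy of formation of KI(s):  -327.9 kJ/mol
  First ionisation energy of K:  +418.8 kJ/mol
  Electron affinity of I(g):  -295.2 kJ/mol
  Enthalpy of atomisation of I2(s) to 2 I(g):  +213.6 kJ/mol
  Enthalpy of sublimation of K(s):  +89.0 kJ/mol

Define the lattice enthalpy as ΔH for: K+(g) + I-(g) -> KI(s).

ΔHf° = 1·ΔHsub + 1·(ΣIE) + 1/2·D(I2) + 1·EA + U
-327.9 = 1·(+89.0) + 1·(+418.8) + 1/2·(+213.6) + 1·(-295.2) + U
U = -327.9 − (+319.4) = -647.3 kJ/mol

U = -647.3 kJ/mol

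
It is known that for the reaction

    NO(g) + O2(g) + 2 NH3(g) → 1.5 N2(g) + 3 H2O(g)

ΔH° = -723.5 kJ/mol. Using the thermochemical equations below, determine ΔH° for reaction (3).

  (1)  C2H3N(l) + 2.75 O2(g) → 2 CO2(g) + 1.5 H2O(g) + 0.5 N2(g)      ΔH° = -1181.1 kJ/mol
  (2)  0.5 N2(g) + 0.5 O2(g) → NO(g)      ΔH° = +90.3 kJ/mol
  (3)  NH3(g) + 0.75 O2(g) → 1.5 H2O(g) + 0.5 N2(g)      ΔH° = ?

ΔH° = -316.6 kJ/mol

(1): not needed (CO2(g) appears nowhere else).
(2) reversed (reverse to put NO(g) on the reactant side): -90.3 kJ/mol
(3) × 2 (×2 to match 2 NH3(g) in the target): contributes 2·x
-723.5 = (-90.3) + 2·x
x = (-723.5 − (-90.3)) / (2) = -316.6 kJ/mol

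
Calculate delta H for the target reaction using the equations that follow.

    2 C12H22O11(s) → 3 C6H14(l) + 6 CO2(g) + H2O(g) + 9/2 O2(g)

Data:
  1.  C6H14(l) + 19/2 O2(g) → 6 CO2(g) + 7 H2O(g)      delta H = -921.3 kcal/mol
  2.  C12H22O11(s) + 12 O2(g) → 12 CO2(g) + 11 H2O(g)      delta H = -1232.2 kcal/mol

delta H = 299.5 kcal/mol

eq. 1 reversed and × 3: (-3)·(-921.3) = +2763.9 kcal/mol
eq. 2 × 2: (2)·(-1232.2) = -2464.4 kcal/mol
Combining the equations, delta H = (+2763.9) + (-2464.4) = 299.5 kcal/mol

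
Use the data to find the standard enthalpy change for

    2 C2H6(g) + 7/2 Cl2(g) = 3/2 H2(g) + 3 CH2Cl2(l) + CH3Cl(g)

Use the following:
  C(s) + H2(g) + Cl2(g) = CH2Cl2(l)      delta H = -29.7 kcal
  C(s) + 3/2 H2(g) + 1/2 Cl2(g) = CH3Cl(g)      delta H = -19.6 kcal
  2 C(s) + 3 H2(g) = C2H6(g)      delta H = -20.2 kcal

equation 1 × 3: (3)·(-29.7) = -89.1 kcal
equation 2 as written: -19.6 kcal
equation 3 reversed and × 2: (-2)·(-20.2) = +40.4 kcal
By Hess's law, delta H = (3)·(-29.7) + (1)·(-19.6) + (-2)·(-20.2) = -68.3 kcal

delta H = -68.3 kcal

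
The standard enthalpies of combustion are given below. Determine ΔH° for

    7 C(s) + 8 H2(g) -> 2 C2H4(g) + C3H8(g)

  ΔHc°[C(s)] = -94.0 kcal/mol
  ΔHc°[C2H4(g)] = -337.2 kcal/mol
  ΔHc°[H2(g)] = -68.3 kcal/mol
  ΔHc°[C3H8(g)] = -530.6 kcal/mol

ΔH° = 0.6 kcal/mol

Using ΔH = Σ nΔHc°(reactants) − Σ nΔHc°(products):
= [7·(-94.0) + 8·(-68.3)] − [2·(-337.2) + 1·(-530.6)]
= 0.6 kcal/mol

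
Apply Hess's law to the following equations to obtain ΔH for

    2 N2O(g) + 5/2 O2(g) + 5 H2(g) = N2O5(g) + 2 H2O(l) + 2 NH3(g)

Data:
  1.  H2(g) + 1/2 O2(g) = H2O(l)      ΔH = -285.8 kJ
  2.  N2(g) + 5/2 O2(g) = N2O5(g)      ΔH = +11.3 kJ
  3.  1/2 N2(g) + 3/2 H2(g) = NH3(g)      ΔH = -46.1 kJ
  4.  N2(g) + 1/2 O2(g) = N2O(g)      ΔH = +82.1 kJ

eq. 1 × 2 (×2 to match 2 H2O(l) in the target): (2)·(-285.8) = -571.6 kJ
eq. 2 as written (N2O5(g) already on the product side): +11.3 kJ
eq. 3 × 2 (×2 to match 2 NH3(g) in the target): (2)·(-46.1) = -92.2 kJ
eq. 4 reversed and × 2 (reverse to put N2O(g) on the reactant side; scale by 2 for the 2 N2O(g)): (-2)·(+82.1) = -164.2 kJ
By Hess's law, ΔH = (2)·(-285.8) + (1)·(+11.3) + (2)·(-46.1) + (-2)·(+82.1) = -816.7 kJ

ΔH = -816.7 kJ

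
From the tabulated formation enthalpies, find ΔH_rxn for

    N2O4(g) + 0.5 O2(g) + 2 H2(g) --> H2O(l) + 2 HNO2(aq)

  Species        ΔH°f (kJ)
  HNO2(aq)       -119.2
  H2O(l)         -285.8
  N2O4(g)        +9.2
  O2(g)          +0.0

ΔH_rxn = -533.4 kJ

ΔH°rxn = Σ nΔHf°(products) − Σ nΔHf°(reactants).
Products: 1·(-285.8) + 2·(-119.2) = -524.2
Reactants: 1·(+9.2) + 1/2·(+0.0) + 2·(+0.0) = +9.2
ΔH_rxn = (-524.2) − (+9.2) = -533.4 kJ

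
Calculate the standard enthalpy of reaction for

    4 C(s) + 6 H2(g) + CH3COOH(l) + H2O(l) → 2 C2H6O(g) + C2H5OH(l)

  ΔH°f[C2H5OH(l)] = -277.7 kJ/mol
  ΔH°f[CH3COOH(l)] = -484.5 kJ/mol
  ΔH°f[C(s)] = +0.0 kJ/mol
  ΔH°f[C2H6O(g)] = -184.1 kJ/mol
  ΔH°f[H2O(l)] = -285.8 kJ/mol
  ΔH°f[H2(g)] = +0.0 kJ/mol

Products: 2·(-184.1) + 1·(-277.7) = -645.9
Reactants: 4·(+0.0) + 6·(+0.0) + 1·(-484.5) + 1·(-285.8) = -770.3
ΔHrxn = (-645.9) − (-770.3) = 124.4 kJ/mol

ΔHrxn = 124.4 kJ/mol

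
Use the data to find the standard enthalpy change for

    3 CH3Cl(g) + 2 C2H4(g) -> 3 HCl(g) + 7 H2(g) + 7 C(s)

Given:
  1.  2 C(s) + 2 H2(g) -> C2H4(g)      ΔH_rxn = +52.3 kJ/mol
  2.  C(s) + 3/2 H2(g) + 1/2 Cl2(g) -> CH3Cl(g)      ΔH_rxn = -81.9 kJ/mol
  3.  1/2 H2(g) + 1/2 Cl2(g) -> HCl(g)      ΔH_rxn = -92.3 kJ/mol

eq. 1 reversed and × 2: (-2)·(+52.3) = -104.6 kJ/mol
eq. 2 reversed and × 3: (-3)·(-81.9) = +245.7 kJ/mol
eq. 3 × 3: (3)·(-92.3) = -276.9 kJ/mol
By Hess's law, ΔH_rxn = (-2)·(+52.3) + (-3)·(-81.9) + (3)·(-92.3) = -135.8 kJ/mol

ΔH_rxn = -135.8 kJ/mol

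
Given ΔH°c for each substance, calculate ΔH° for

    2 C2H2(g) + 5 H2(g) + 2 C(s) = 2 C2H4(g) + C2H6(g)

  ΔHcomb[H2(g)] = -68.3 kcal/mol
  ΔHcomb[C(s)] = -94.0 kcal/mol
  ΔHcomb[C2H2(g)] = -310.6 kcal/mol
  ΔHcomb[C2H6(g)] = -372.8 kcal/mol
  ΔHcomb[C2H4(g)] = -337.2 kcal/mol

ΔH° = -103.5 kcal/mol

With combustion enthalpies, reactants minus products:
= [2·(-310.6) + 5·(-68.3) + 2·(-94.0)] − [2·(-337.2) + 1·(-372.8)]
= -103.5 kcal/mol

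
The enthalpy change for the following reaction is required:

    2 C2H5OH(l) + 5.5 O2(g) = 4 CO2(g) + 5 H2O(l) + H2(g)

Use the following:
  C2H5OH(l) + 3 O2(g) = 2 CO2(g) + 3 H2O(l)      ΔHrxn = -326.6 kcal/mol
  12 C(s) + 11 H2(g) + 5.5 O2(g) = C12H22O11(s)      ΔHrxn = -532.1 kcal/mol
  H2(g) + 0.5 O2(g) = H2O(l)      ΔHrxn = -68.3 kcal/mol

ΔHrxn = -584.9 kcal/mol

equation 1 × 2: (2)·(-326.6) = -653.2 kcal/mol
equation 2: not needed.
equation 3 reversed: +68.3 kcal/mol
Since enthalpy is a state function, ΔHrxn = (2)·(-326.6) + (-1)·(-68.3) = -584.9 kcal/mol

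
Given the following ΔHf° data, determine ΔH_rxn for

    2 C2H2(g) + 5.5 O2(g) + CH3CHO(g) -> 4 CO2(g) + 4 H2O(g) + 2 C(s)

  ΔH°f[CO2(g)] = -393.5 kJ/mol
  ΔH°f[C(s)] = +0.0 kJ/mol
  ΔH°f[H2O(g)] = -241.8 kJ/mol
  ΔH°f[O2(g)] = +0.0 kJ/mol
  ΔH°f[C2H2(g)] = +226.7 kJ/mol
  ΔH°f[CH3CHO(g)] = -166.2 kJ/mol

Products: 4·(-393.5) + 4·(-241.8) + 2·(+0.0) = -2541.2
Reactants: 2·(+226.7) + 11/2·(+0.0) + 1·(-166.2) = +287.2
ΔH_rxn = (-2541.2) − (+287.2) = -2828.4 kJ/mol

ΔH_rxn = -2828.4 kJ/mol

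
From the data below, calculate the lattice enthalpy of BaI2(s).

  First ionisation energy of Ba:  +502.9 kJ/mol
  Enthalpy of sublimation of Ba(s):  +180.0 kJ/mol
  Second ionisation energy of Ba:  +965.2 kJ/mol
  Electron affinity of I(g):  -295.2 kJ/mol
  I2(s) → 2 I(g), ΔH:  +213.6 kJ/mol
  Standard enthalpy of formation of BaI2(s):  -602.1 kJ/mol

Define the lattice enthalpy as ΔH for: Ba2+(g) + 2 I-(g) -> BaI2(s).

ΔHf° = 1·ΔHsub + 1·(ΣIE) + 1·D(I2) + 2·EA + U
-602.1 = 1·(+180.0) + 1·(+1468.1) + 1·(+213.6) + 2·(-295.2) + U
U = -602.1 − (+1271.3) = -1873.4 kJ/mol

U = -1873.4 kJ/mol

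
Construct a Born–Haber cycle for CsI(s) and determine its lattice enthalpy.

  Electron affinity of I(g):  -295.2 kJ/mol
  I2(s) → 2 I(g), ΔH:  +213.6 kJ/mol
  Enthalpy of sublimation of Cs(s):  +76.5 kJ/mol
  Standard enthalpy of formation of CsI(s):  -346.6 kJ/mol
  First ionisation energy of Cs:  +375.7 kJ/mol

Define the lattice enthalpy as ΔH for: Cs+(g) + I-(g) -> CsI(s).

U = -610.4 kJ/mol

ΔHf° = 1·ΔHsub + 1·(ΣIE) + 1/2·D(I2) + 1·EA + U
-346.6 = 1·(+76.5) + 1·(+375.7) + 1/2·(+213.6) + 1·(-295.2) + U
U = -346.6 − (+263.8) = -610.4 kJ/mol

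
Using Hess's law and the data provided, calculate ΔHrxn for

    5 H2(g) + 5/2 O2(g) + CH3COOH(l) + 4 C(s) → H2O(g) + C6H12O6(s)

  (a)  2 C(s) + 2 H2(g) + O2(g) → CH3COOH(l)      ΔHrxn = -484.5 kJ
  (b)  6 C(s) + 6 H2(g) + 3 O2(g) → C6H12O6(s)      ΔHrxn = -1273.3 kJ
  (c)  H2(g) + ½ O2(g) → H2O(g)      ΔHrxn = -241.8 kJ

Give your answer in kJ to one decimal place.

(a) reversed: +484.5 kJ
(b) as written: -1273.3 kJ
(c) as written: -241.8 kJ
ΔHrxn = (+484.5) + (-1273.3) + (-241.8) = -1030.6 kJ

ΔHrxn = -1030.6 kJ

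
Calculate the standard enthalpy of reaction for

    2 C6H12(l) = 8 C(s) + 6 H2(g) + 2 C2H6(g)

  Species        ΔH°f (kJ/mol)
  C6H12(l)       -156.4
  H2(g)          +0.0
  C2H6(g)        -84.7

Products: 8·(+0.0) + 6·(+0.0) + 2·(-84.7) = -169.4
Reactants: 2·(-156.4) = -312.8
ΔH° = (-169.4) − (-312.8) = 143.4 kJ/mol

ΔH° = 143.4 kJ/mol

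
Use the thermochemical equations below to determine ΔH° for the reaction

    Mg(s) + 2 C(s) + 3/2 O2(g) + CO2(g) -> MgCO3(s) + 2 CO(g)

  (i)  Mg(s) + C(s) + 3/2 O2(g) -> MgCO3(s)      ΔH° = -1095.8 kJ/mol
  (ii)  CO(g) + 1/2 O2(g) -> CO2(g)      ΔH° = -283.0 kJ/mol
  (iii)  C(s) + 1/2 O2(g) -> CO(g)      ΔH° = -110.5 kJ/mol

(i) as written (MgCO3(s) already on the product side): -1095.8 kJ/mol
(ii) reversed (CO2(g) must end up as a reactant): +283.0 kJ/mol
(iii) as written: -110.5 kJ/mol
By Hess's law, ΔH° = (1)·(-1095.8) + (-1)·(-283.0) + (1)·(-110.5) = -923.3 kJ/mol

ΔH° = -923.3 kJ/mol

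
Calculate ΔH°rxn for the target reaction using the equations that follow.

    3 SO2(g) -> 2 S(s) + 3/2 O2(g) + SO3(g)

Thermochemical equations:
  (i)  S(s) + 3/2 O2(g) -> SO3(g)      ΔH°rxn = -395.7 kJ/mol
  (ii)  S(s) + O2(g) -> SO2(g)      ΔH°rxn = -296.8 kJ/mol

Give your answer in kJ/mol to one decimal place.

ΔH°rxn = 494.7 kJ/mol

(i) as written: -395.7 kJ/mol
(ii) reversed and × 3: (-3)·(-296.8) = +890.4 kJ/mol
Since enthalpy is a state function, ΔH°rxn = (-395.7) + (+890.4) = 494.7 kJ/mol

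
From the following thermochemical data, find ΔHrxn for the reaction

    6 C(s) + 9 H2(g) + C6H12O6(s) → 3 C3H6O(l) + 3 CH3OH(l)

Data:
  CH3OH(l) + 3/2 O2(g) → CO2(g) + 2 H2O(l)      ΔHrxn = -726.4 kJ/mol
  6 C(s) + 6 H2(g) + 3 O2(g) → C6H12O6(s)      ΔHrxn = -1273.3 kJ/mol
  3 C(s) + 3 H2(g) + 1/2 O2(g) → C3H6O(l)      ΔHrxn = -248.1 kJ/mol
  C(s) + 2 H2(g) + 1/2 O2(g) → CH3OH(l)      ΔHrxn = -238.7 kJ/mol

equation 1: not needed (H2O(l) appears nowhere else).
equation 2 reversed (reverse to put C6H12O6(s) on the reactant side): +1273.3 kJ/mol
equation 3 × 3 (×3 to match 3 C3H6O(l) in the target): (3)·(-248.1) = -744.3 kJ/mol
equation 4 × 3: (3)·(-238.7) = -716.1 kJ/mol
By Hess's law, ΔHrxn = (-1)·(-1273.3) + (3)·(-248.1) + (3)·(-238.7) = -187.1 kJ/mol

ΔHrxn = -187.1 kJ/mol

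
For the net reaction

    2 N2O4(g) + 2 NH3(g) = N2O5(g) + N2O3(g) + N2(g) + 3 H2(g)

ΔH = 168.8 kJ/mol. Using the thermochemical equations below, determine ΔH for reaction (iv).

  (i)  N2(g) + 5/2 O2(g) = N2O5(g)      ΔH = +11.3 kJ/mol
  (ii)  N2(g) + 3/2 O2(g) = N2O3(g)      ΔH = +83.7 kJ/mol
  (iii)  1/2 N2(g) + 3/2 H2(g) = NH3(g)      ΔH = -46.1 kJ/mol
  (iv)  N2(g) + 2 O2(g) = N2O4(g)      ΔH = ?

(i) as written (N2O5(g) already on the product side): +11.3 kJ/mol
(ii) as written (N2O3(g) already on the product side): +83.7 kJ/mol
(iii) reversed and × 2 (reverse to put NH3(g) on the reactant side; ×2 to match 2 NH3(g) in the target): (-2)·(-46.1) = +92.2 kJ/mol
(iv) reversed and × 2 (reverse to put N2O4(g) on the reactant side; ×2 to match 2 N2O4(g) in the target): contributes −2·x
+168.8 = (+11.3) + (+83.7) + (+92.2) − 2·x
x = (+168.8 − (+187.2)) / (-2) = 9.2 kJ/mol

ΔH = 9.2 kJ/mol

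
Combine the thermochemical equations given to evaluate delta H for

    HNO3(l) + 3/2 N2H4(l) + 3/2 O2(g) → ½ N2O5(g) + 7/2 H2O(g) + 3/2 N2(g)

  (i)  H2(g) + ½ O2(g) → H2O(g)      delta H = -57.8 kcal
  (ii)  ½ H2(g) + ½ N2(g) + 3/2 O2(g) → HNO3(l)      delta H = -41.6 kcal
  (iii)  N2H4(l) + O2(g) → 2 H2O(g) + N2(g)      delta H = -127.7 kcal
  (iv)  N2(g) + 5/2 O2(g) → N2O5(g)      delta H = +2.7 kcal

(i) × 1/2: (1/2)·(-57.8) = -28.9 kcal
(ii) reversed (reverse to put HNO3(l) on the reactant side): +41.6 kcal
(iii) × 3/2 (scale by 3/2 for the 3/2 N2H4(l)): (3/2)·(-127.7) = -191.55 kcal
(iv) × 1/2 (×1/2 to match 1/2 N2O5(g) in the target): (1/2)·(+2.7) = +1.35 kcal
delta H = (-28.9) + (+41.6) + (-191.55) + (+1.35) = -177.5 kcal

delta H = -177.5 kcal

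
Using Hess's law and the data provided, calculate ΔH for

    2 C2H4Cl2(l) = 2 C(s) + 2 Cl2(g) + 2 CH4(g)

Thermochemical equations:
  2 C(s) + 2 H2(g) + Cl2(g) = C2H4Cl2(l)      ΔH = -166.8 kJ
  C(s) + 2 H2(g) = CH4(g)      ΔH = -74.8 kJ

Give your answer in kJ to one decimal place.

ΔH = 184.0 kJ

equation 1 reversed and × 2: (-2)·(-166.8) = +333.6 kJ
equation 2 × 2: (2)·(-74.8) = -149.6 kJ
ΔH = (+333.6) + (-149.6) = 184.0 kJ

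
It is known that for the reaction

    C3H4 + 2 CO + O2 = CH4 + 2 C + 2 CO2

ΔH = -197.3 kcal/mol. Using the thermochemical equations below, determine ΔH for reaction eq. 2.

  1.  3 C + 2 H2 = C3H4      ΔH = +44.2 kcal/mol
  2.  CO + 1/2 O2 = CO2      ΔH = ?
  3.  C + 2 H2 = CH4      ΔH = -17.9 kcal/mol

ΔH = -67.6 kcal/mol

eq. 1 reversed (reverse to put C3H4 on the reactant side): -44.2 kcal/mol
eq. 2 × 2 (×2 to match 2 CO in the target): contributes 2·x
eq. 3 as written (CH4 already on the product side): -17.9 kcal/mol
-197.3 = (-44.2) + (-17.9) + 2·x
x = (-197.3 − (-62.1)) / (2) = -67.6 kcal/mol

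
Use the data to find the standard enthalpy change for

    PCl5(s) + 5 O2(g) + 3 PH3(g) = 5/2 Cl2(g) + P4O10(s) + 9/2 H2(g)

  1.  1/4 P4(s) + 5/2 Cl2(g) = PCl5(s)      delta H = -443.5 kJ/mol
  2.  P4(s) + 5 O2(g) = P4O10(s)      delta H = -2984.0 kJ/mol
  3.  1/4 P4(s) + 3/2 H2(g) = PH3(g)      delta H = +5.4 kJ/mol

eq. 1 reversed (PCl5(s) must end up as a reactant): +443.5 kJ/mol
eq. 2 as written (P4O10(s) already on the product side): -2984.0 kJ/mol
eq. 3 reversed and × 3 (reverse to put PH3(g) on the reactant side; ×3 to match 3 PH3(g) in the target): (-3)·(+5.4) = -16.2 kJ/mol
delta H = (-1)·(-443.5) + (1)·(-2984.0) + (-3)·(+5.4) = -2556.7 kJ/mol

delta H = -2556.7 kJ/mol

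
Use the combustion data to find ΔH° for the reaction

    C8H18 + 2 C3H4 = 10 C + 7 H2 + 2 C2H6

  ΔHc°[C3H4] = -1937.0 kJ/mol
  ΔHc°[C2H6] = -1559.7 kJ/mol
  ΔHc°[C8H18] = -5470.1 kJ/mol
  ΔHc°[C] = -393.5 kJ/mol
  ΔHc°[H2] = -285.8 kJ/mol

ΔH° = -289.1 kJ/mol

Using ΔH = Σ nΔHc°(reactants) − Σ nΔHc°(products):
= [1·(-5470.1) + 2·(-1937.0)] − [10·(-393.5) + 7·(-285.8) + 2·(-1559.7)]
= -289.1 kJ/mol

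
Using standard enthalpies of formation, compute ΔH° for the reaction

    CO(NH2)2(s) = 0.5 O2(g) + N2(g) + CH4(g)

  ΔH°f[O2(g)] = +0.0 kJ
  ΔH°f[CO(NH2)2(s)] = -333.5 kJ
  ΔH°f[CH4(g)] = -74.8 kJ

ΔH°rxn = Σ nΔHf°(products) − Σ nΔHf°(reactants).
Products: 1/2·(+0.0) + 1·(+0.0) + 1·(-74.8) = -74.8
Reactants: 1·(-333.5) = -333.5
ΔH° = (-74.8) − (-333.5) = 258.7 kJ

ΔH° = 258.7 kJ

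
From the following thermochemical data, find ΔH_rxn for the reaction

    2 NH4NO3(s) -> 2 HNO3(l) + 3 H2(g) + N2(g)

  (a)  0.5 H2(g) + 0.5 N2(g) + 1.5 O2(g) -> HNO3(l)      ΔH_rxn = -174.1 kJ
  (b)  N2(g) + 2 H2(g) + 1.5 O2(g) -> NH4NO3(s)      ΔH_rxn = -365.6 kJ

(a) × 2: (2)·(-174.1) = -348.2 kJ
(b) reversed and × 2: (-2)·(-365.6) = +731.2 kJ
By Hess's law, ΔH_rxn = (2)·(-174.1) + (-2)·(-365.6) = 383.0 kJ

ΔH_rxn = 383.0 kJ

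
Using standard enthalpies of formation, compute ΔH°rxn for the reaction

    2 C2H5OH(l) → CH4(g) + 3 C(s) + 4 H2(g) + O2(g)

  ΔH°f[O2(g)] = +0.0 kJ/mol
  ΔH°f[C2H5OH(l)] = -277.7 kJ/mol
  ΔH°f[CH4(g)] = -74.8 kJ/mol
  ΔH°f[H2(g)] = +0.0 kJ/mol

Products: 1·(-74.8) + 3·(+0.0) + 4·(+0.0) + 1·(+0.0) = -74.8
Reactants: 2·(-277.7) = -555.4
ΔH°rxn = (-74.8) − (-555.4) = 480.6 kJ/mol

ΔH°rxn = 480.6 kJ/mol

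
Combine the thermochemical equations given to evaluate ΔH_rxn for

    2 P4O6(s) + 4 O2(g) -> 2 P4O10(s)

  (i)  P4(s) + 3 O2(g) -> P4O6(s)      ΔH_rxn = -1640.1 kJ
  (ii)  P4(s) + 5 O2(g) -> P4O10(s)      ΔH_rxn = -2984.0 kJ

(i) reversed and × 2: (-2)·(-1640.1) = +3280.2 kJ
(ii) × 2: (2)·(-2984.0) = -5968.0 kJ
Since enthalpy is a state function, ΔH_rxn = (-2)·(-1640.1) + (2)·(-2984.0) = -2687.8 kJ

ΔH_rxn = -2687.8 kJ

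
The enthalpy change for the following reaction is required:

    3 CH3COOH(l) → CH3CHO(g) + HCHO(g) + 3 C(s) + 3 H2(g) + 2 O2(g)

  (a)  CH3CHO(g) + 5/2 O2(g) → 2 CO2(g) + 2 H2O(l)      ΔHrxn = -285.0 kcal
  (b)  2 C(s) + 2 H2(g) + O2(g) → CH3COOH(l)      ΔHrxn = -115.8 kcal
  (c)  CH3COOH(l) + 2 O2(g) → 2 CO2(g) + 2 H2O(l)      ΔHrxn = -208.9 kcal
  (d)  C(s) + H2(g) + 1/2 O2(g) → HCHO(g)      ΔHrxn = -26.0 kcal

(a) reversed: +285.0 kcal
(b) reversed and × 2: (-2)·(-115.8) = +231.6 kcal
(c) as written: -208.9 kcal
(d) as written: -26.0 kcal
ΔHrxn = (+285.0) + (+231.6) + (-208.9) + (-26.0) = 281.7 kcal

ΔHrxn = 281.7 kcal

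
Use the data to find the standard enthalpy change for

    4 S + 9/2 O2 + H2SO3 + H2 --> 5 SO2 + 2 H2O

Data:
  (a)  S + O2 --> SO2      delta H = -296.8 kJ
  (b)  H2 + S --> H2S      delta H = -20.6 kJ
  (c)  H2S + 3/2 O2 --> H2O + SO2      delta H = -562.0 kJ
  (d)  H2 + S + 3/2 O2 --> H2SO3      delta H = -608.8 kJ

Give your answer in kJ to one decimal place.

delta H = -1446.8 kJ

(a) × 3: (3)·(-296.8) = -890.4 kJ
(b) × 2: (2)·(-20.6) = -41.2 kJ
(c) × 2: (2)·(-562.0) = -1124.0 kJ
(d) reversed: +608.8 kJ
delta H = (-890.4) + (-41.2) + (-1124.0) + (+608.8) = -1446.8 kJ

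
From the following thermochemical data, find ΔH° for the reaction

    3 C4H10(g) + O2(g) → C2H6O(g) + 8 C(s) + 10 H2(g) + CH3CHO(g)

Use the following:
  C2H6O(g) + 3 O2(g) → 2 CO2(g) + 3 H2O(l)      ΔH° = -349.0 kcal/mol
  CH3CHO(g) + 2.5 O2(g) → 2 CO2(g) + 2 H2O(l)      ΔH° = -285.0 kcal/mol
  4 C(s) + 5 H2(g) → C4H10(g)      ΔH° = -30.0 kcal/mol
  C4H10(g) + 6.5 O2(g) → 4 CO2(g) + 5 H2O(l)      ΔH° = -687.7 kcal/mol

equation 1 reversed: +349.0 kcal/mol
equation 2 reversed: +285.0 kcal/mol
equation 3 reversed and × 2: (-2)·(-30.0) = +60.0 kcal/mol
equation 4 as written: -687.7 kcal/mol
By Hess's law, ΔH° = (+349.0) + (+285.0) + (+60.0) + (-687.7) = 6.3 kcal/mol

ΔH° = 6.3 kcal/mol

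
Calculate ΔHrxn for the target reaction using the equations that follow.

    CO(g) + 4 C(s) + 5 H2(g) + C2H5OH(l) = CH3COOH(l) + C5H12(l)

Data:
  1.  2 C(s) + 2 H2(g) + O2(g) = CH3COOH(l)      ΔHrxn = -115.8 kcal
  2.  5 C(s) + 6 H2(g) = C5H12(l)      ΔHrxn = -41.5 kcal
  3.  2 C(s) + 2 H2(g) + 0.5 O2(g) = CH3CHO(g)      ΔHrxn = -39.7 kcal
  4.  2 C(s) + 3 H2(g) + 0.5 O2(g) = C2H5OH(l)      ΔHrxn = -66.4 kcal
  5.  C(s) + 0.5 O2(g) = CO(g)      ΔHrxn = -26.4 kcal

eq. 1 as written: -115.8 kcal
eq. 2 as written: -41.5 kcal
eq. 3: not needed.
eq. 4 reversed: +66.4 kcal
eq. 5 reversed: +26.4 kcal
ΔHrxn = (-115.8) + (-41.5) + (+66.4) + (+26.4) = -64.5 kcal

ΔHrxn = -64.5 kcal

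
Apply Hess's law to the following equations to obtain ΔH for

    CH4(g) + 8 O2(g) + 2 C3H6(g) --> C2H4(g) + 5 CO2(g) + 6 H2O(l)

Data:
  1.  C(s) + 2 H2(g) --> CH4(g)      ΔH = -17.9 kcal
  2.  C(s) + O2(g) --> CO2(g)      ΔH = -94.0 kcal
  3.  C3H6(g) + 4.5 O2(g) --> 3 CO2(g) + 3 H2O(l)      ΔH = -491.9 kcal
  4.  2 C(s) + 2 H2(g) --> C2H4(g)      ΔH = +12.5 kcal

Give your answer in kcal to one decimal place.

eq. 1 reversed (reverse to put CH4(g) on the reactant side): +17.9 kcal
eq. 2 reversed: +94.0 kcal
eq. 3 × 2 (×2 to match 2 C3H6(g) in the target): (2)·(-491.9) = -983.8 kcal
eq. 4 as written (C2H4(g) already on the product side): +12.5 kcal
ΔH = (-1)·(-17.9) + (-1)·(-94.0) + (2)·(-491.9) + (1)·(+12.5) = -859.4 kcal

ΔH = -859.4 kcal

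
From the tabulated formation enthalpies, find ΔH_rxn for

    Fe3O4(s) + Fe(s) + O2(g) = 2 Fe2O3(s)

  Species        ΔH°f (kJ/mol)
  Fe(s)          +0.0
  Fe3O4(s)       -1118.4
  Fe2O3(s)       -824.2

Products: 2·(-824.2) = -1648.4
Reactants: 1·(-1118.4) + 1·(+0.0) + 1·(+0.0) = -1118.4
ΔH_rxn = (-1648.4) − (-1118.4) = -530.0 kJ/mol

ΔH_rxn = -530.0 kJ/mol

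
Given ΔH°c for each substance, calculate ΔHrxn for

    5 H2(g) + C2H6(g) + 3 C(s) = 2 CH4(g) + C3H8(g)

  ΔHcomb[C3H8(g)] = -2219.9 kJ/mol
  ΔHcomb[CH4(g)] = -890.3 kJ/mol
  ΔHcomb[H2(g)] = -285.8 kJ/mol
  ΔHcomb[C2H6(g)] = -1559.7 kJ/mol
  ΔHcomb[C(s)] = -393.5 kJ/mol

ΔHrxn = -168.7 kJ/mol

Using ΔH = Σ nΔHc°(reactants) − Σ nΔHc°(products):
= [5·(-285.8) + 1·(-1559.7) + 3·(-393.5)] − [2·(-890.3) + 1·(-2219.9)]
= -168.7 kJ/mol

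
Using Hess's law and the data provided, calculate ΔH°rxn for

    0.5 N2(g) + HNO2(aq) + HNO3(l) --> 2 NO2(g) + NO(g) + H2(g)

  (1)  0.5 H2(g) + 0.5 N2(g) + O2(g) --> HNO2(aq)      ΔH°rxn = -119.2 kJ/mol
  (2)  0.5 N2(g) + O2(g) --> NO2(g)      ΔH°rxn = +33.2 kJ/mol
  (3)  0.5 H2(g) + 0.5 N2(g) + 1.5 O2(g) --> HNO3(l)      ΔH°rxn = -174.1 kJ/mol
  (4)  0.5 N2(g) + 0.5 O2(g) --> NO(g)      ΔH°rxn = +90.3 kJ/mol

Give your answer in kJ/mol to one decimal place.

ΔH°rxn = 450.0 kJ/mol

(1) reversed (HNO2(aq) must end up as a reactant): +119.2 kJ/mol
(2) × 2 (scale by 2 for the 2 NO2(g)): (2)·(+33.2) = +66.4 kJ/mol
(3) reversed (reverse to put HNO3(l) on the reactant side): +174.1 kJ/mol
(4) as written (NO(g) already on the product side): +90.3 kJ/mol
ΔH°rxn = (-1)·(-119.2) + (2)·(+33.2) + (-1)·(-174.1) + (1)·(+90.3) = 450.0 kJ/mol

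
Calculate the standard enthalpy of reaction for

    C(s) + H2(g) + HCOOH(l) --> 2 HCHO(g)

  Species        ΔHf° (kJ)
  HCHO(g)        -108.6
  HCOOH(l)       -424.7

ΔH° = 207.5 kJ

ΔH°rxn = Σ nΔHf°(products) − Σ nΔHf°(reactants).
Products: 2·(-108.6) = -217.2
Reactants: 1·(+0.0) + 1·(+0.0) + 1·(-424.7) = -424.7
ΔH° = (-217.2) − (-424.7) = 207.5 kJ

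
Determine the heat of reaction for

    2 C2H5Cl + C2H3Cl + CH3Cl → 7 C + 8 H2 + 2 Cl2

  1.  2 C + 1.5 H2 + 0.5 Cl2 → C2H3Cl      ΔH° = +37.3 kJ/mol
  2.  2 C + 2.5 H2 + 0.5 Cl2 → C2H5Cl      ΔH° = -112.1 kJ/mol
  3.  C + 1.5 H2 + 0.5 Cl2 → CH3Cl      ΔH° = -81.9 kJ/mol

ΔH° = 268.8 kJ/mol

eq. 1 reversed: -37.3 kJ/mol
eq. 2 reversed and × 2: (-2)·(-112.1) = +224.2 kJ/mol
eq. 3 reversed: +81.9 kJ/mol
By Hess's law, ΔH° = (-1)·(+37.3) + (-2)·(-112.1) + (-1)·(-81.9) = 268.8 kJ/mol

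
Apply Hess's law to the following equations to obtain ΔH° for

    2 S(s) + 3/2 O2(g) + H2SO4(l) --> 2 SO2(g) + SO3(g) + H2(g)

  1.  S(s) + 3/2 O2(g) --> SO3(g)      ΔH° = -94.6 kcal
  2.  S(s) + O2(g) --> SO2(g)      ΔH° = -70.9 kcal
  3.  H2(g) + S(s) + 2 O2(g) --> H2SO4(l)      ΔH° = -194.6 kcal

eq. 1 as written: -94.6 kcal
eq. 2 × 2: (2)·(-70.9) = -141.8 kcal
eq. 3 reversed: +194.6 kcal
By Hess's law, ΔH° = (1)·(-94.6) + (2)·(-70.9) + (-1)·(-194.6) = -41.8 kcal

ΔH° = -41.8 kcal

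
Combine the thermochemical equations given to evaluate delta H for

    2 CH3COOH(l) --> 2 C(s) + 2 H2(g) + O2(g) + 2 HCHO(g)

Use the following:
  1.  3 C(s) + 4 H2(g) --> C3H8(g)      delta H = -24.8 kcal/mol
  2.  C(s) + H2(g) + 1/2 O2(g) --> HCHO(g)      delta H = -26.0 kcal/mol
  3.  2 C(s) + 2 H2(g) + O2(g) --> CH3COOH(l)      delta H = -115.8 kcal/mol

eq. 1: not needed.
eq. 2 × 2: (2)·(-26.0) = -52.0 kcal/mol
eq. 3 reversed and × 2: (-2)·(-115.8) = +231.6 kcal/mol
delta H = (2)·(-26.0) + (-2)·(-115.8) = 179.6 kcal/mol

delta H = 179.6 kcal/mol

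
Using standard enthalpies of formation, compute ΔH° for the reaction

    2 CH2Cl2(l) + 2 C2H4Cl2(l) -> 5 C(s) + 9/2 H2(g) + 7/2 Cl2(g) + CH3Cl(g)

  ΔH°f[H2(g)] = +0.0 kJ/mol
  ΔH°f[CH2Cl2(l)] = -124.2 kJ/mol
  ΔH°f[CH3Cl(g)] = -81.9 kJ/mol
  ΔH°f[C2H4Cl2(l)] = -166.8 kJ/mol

Products: 5·(+0.0) + 9/2·(+0.0) + 7/2·(+0.0) + 1·(-81.9) = -81.9
Reactants: 2·(-124.2) + 2·(-166.8) = -582.0
ΔH° = (-81.9) − (-582.0) = 500.1 kJ/mol

ΔH° = 500.1 kJ/mol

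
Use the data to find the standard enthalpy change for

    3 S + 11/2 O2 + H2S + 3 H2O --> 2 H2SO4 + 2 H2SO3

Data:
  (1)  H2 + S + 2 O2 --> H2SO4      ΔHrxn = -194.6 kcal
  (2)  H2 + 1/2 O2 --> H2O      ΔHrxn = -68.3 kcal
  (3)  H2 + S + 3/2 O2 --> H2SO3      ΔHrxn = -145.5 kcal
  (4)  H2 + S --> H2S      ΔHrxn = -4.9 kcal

ΔHrxn = -470.4 kcal

(1) × 2 (scale by 2 for the 2 H2SO4): (2)·(-194.6) = -389.2 kcal
(2) reversed and × 3 (reverse to put H2O on the reactant side; scale by 3 for the 3 H2O): (-3)·(-68.3) = +204.9 kcal
(3) × 2 (scale by 2 for the 2 H2SO3): (2)·(-145.5) = -291.0 kcal
(4) reversed (H2S must end up as a reactant): +4.9 kcal
Combining the equations, ΔHrxn = (-389.2) + (+204.9) + (-291.0) + (+4.9) = -470.4 kcal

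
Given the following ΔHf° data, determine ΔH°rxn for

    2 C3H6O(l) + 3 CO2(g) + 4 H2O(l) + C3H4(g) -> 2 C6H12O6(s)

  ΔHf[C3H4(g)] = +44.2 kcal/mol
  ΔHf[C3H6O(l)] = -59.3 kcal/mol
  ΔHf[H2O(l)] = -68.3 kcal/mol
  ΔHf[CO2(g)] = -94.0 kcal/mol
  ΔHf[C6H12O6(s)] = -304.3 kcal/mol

ΔH°rxn = 21.0 kcal/mol

ΔH°rxn = Σ nΔHf°(products) − Σ nΔHf°(reactants).
Products: 2·(-304.3) = -608.6
Reactants: 2·(-59.3) + 3·(-94.0) + 4·(-68.3) + 1·(+44.2) = -629.6
ΔH°rxn = (-608.6) − (-629.6) = 21.0 kcal/mol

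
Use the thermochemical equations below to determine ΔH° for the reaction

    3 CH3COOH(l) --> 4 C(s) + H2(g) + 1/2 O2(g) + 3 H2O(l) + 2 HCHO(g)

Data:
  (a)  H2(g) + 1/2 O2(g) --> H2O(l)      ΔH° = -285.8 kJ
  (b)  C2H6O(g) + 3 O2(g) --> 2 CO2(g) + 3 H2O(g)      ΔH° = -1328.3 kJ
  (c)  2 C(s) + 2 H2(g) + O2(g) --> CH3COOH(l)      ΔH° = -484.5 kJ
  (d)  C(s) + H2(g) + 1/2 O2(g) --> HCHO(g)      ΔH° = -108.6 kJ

(a) × 3 (×3 to match 3 H2O(l) in the target): (3)·(-285.8) = -857.4 kJ
(b): not needed (C2H6O(g) appears nowhere else).
(c) reversed and × 3 (reverse to put CH3COOH(l) on the reactant side; ×3 to match 3 CH3COOH(l) in the target): (-3)·(-484.5) = +1453.5 kJ
(d) × 2 (×2 to match 2 HCHO(g) in the target): (2)·(-108.6) = -217.2 kJ
Since enthalpy is a state function, ΔH° = (-857.4) + (+1453.5) + (-217.2) = 378.9 kJ

ΔH° = 378.9 kJ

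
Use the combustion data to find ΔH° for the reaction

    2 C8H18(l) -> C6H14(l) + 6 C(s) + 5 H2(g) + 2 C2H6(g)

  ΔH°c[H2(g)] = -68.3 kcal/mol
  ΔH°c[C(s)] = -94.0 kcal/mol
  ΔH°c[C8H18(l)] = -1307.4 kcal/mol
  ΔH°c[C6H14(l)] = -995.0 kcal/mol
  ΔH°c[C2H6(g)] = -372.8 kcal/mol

With combustion enthalpies, reactants minus products:
= [2·(-1307.4)] − [1·(-995.0) + 6·(-94.0) + 5·(-68.3) + 2·(-372.8)]
= 31.3 kcal/mol

ΔH° = 31.3 kcal/mol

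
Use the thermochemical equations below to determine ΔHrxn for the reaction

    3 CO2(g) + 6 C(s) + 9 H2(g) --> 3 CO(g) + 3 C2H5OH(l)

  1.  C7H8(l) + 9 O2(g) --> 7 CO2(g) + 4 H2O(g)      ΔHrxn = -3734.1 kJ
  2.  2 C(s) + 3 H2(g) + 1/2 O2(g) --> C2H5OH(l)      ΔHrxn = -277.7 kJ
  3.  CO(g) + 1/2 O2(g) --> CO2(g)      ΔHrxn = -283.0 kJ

ΔHrxn = 15.9 kJ

eq. 1: not needed.
eq. 2 × 3: (3)·(-277.7) = -833.1 kJ
eq. 3 reversed and × 3: (-3)·(-283.0) = +849.0 kJ
Since enthalpy is a state function, ΔHrxn = (-833.1) + (+849.0) = 15.9 kJ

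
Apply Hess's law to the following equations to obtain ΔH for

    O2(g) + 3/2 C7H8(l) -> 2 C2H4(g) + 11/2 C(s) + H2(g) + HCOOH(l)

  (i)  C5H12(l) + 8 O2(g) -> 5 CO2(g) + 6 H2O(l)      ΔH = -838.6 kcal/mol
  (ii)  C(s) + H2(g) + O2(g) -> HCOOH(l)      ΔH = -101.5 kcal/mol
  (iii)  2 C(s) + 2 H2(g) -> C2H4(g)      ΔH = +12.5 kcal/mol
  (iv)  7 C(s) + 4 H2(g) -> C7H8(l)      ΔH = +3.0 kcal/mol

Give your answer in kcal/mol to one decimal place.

(i): not needed (CO2(g) appears nowhere else).
(ii) as written (HCOOH(l) already on the product side): -101.5 kcal/mol
(iii) × 2 (×2 to match 2 C2H4(g) in the target): (2)·(+12.5) = +25.0 kcal/mol
(iv) reversed and × 3/2 (C7H8(l) must end up as a reactant; scale by 3/2 for the 3/2 C7H8(l)): (-3/2)·(+3.0) = -4.5 kcal/mol
ΔH = (-101.5) + (+25.0) + (-4.5) = -81.0 kcal/mol

ΔH = -81.0 kcal/mol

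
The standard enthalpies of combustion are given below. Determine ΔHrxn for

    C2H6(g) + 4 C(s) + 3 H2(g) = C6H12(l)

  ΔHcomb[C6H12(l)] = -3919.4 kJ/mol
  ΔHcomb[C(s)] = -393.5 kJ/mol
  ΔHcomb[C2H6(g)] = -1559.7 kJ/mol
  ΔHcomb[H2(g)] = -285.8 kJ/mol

With combustion enthalpies, reactants minus products:
= [1·(-1559.7) + 4·(-393.5) + 3·(-285.8)] − [1·(-3919.4)]
= -71.7 kJ/mol

ΔHrxn = -71.7 kJ/mol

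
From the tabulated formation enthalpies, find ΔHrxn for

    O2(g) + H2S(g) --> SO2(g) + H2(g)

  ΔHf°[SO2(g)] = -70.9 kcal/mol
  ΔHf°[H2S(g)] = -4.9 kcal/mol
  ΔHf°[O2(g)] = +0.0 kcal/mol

ΔHrxn = -66.0 kcal/mol

ΔH°rxn = Σ nΔHf°(products) − Σ nΔHf°(reactants).
Products: 1·(-70.9) + 1·(+0.0) = -70.9
Reactants: 1·(+0.0) + 1·(-4.9) = -4.9
ΔHrxn = (-70.9) − (-4.9) = -66.0 kcal/mol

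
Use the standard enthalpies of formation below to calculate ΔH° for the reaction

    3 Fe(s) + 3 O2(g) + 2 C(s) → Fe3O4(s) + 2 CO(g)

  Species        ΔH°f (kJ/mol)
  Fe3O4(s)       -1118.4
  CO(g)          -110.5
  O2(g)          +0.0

ΔH° = -1339.4 kJ/mol

ΔH°rxn = Σ nΔHf°(products) − Σ nΔHf°(reactants).
Products: 1·(-1118.4) + 2·(-110.5) = -1339.4
Reactants: 3·(+0.0) + 3·(+0.0) + 2·(+0.0) = +0.0
ΔH° = (-1339.4) − (+0.0) = -1339.4 kJ/mol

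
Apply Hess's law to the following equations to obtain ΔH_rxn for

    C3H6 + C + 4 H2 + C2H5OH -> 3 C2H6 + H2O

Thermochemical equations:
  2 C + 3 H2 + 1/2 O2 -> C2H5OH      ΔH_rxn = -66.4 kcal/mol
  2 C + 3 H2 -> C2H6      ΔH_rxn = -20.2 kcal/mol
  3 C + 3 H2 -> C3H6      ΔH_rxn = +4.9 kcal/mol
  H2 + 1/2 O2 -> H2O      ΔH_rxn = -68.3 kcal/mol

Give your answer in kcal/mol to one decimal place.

equation 1 reversed (C2H5OH must end up as a reactant): +66.4 kcal/mol
equation 2 × 3 (scale by 3 for the 3 C2H6): (3)·(-20.2) = -60.6 kcal/mol
equation 3 reversed (C3H6 must end up as a reactant): -4.9 kcal/mol
equation 4 as written (H2O already on the product side): -68.3 kcal/mol
Combining the equations, ΔH_rxn = (+66.4) + (-60.6) + (-4.9) + (-68.3) = -67.4 kcal/mol

ΔH_rxn = -67.4 kcal/mol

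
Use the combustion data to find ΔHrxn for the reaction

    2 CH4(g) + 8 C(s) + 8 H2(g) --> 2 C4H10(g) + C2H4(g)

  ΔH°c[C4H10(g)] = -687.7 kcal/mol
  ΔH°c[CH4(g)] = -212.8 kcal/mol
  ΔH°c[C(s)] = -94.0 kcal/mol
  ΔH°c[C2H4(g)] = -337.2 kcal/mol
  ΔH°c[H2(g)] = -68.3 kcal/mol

ΔHrxn = -11.4 kcal/mol

With combustion enthalpies, reactants minus products:
= [2·(-212.8) + 8·(-94.0) + 8·(-68.3)] − [2·(-687.7) + 1·(-337.2)]
= -11.4 kcal/mol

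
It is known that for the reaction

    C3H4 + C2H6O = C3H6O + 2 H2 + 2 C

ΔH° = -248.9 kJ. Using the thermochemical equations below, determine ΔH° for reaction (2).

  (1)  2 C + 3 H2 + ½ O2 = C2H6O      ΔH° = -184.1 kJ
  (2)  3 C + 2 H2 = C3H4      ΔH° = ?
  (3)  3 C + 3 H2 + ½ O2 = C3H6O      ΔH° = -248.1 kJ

(1) reversed (reverse to put C2H6O on the reactant side): +184.1 kJ
(2) reversed (reverse to put C3H4 on the reactant side): contributes −x
(3) as written (C3H6O already on the product side): -248.1 kJ
-248.9 = (+184.1) + (-248.1) − x
x = (-248.9 − (-64.0)) / (-1) = 184.9 kJ

ΔH° = 184.9 kJ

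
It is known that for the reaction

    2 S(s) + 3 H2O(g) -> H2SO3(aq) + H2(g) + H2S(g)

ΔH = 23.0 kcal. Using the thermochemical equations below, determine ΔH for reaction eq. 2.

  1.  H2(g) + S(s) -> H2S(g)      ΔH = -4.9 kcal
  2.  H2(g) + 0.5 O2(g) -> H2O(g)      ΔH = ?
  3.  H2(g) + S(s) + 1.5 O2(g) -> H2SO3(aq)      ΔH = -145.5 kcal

ΔH = -57.8 kcal

eq. 1 as written (H2S(g) already on the product side): -4.9 kcal
eq. 2 reversed and × 3 (reverse to put H2O(g) on the reactant side; ×3 to match 3 H2O(g) in the target): contributes −3·x
eq. 3 as written (H2SO3(aq) already on the product side): -145.5 kcal
+23.0 = (-4.9) + (-145.5) − 3·x
x = (+23.0 − (-150.4)) / (-3) = -57.8 kcal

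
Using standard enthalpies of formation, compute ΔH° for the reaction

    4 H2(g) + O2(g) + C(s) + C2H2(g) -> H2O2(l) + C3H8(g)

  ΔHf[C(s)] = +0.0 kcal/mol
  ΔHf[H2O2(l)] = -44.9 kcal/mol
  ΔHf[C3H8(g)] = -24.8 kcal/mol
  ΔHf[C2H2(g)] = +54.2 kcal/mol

ΔH°rxn = Σ nΔHf°(products) − Σ nΔHf°(reactants).
Products: 1·(-44.9) + 1·(-24.8) = -69.7
Reactants: 4·(+0.0) + 1·(+0.0) + 1·(+0.0) + 1·(+54.2) = +54.2
ΔH° = (-69.7) − (+54.2) = -123.9 kcal/mol

ΔH° = -123.9 kcal/mol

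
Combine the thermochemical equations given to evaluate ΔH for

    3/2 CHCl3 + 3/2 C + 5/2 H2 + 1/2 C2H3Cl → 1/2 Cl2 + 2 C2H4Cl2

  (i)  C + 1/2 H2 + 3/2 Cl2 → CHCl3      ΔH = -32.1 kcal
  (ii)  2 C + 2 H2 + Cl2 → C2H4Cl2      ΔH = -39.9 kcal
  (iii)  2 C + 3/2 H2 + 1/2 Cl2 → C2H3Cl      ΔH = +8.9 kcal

ΔH = -36.1 kcal

(i) reversed and × 3/2: (-3/2)·(-32.1) = +48.15 kcal
(ii) × 2: (2)·(-39.9) = -79.8 kcal
(iii) reversed and × 1/2: (-1/2)·(+8.9) = -4.45 kcal
ΔH = (+48.15) + (-79.8) + (-4.45) = -36.1 kcal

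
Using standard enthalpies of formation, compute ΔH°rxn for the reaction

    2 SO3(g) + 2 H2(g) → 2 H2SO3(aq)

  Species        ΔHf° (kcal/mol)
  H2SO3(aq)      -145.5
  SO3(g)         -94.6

Products: 2·(-145.5) = -291.0
Reactants: 2·(-94.6) + 2·(+0.0) = -189.2
ΔH°rxn = (-291.0) − (-189.2) = -101.8 kcal/mol

ΔH°rxn = -101.8 kcal/mol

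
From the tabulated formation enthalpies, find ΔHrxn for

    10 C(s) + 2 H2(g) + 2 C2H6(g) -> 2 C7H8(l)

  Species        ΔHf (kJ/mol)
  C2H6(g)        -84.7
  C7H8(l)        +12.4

ΔHrxn = 194.2 kJ/mol

Products: 2·(+12.4) = +24.8
Reactants: 10·(+0.0) + 2·(+0.0) + 2·(-84.7) = -169.4
ΔHrxn = (+24.8) − (-169.4) = 194.2 kJ/mol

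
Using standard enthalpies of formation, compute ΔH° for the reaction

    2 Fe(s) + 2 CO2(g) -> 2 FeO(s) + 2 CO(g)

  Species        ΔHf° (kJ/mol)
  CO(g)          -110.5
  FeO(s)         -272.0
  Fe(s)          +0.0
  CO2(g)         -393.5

ΔH° = 22.0 kJ/mol

Products: 2·(-272.0) + 2·(-110.5) = -765.0
Reactants: 2·(+0.0) + 2·(-393.5) = -787.0
ΔH° = (-765.0) − (-787.0) = 22.0 kJ/mol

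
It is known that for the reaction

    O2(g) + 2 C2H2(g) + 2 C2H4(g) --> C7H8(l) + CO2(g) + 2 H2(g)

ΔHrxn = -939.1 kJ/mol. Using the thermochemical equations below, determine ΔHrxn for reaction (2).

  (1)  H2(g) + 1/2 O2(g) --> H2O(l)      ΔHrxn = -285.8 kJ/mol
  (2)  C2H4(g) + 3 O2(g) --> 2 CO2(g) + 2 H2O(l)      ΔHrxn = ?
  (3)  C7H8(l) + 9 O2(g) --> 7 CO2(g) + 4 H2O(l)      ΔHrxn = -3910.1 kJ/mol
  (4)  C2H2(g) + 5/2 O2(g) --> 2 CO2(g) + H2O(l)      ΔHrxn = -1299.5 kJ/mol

(1) reversed and × 2: (-2)·(-285.8) = +571.6 kJ/mol
(2) × 2: contributes 2·x
(3) reversed: +3910.1 kJ/mol
(4) × 2: (2)·(-1299.5) = -2599.0 kJ/mol
-939.1 = (+571.6) + (+3910.1) + (-2599.0) + 2·x
x = (-939.1 − (+1882.7)) / (2) = -1410.9 kJ/mol

ΔHrxn = -1410.9 kJ/mol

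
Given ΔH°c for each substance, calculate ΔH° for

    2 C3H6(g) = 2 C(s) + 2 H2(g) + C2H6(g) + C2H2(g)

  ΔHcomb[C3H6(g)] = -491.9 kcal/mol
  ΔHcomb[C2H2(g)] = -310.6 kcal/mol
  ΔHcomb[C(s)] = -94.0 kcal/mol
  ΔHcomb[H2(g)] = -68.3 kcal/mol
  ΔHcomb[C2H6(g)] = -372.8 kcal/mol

ΔH° = 24.2 kcal/mol

Using ΔH = Σ nΔHc°(reactants) − Σ nΔHc°(products):
= [2·(-491.9)] − [2·(-94.0) + 2·(-68.3) + 1·(-372.8) + 1·(-310.6)]
= 24.2 kcal/mol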